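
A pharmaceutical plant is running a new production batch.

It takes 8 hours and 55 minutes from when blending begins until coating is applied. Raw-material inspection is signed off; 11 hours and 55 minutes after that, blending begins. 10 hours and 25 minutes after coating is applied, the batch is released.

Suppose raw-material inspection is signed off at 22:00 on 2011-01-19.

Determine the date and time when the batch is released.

05:15 on 2011-01-21

Raw-material inspection is signed off: 22:00 Jan 19, 2011.
Blending begins: 22:00 Jan 19, 2011 + 11h55m = 09:55 Jan 20, 2011.
Coating is applied: 09:55 Jan 20, 2011 + 8h55m = 18:50 Jan 20, 2011.
The batch is released: 18:50 Jan 20, 2011 + 10h25m = 05:15 Jan 21, 2011.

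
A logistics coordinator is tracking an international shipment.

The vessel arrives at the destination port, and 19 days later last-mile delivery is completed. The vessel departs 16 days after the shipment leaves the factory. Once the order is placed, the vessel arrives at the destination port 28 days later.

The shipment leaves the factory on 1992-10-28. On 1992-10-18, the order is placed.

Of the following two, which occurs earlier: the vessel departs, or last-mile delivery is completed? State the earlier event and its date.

The vessel departs — 1992-11-13

The shipment leaves the factory: Oct 28, 1992.
The vessel departs: Oct 28, 1992 + 16 days = Nov 13, 1992.
The order is placed: Oct 18, 1992.
The vessel arrives at the destination port: Oct 18, 1992 + 28 days = Nov 15, 1992.
Last-mile delivery is completed: Nov 15, 1992 + 19 days = Dec 4, 1992.
Comparing: the vessel departs on Nov 13, 1992 vs last-mile delivery is completed on Dec 4, 1992. Earlier: the vessel departs.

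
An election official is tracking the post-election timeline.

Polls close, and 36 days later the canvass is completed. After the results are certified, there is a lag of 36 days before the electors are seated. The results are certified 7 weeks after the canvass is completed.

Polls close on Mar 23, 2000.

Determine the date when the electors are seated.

Polls close: Mar 23, 2000.
The canvass is completed: Mar 23, 2000 + 36 days = Apr 28, 2000.
The results are certified: Apr 28, 2000 + 7 weeks = Jun 16, 2000.
The electors are seated: Jun 16, 2000 + 36 days = Jul 22, 2000.

Jul 22, 2000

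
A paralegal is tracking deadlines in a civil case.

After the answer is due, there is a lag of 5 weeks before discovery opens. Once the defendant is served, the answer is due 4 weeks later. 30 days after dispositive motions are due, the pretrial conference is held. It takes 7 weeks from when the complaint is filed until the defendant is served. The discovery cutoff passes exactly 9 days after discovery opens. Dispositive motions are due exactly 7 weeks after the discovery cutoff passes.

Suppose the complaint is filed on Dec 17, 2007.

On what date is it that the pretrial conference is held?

Jul 4, 2008

The complaint is filed: Dec 17, 2007.
The defendant is served: Dec 17, 2007 + 7 weeks = Feb 4, 2008.
The answer is due: Feb 4, 2008 + 4 weeks = Mar 3, 2008.
Discovery opens: Mar 3, 2008 + 5 weeks = Apr 7, 2008.
The discovery cutoff passes: Apr 7, 2008 + 9 days = Apr 16, 2008.
Dispositive motions are due: Apr 16, 2008 + 7 weeks = Jun 4, 2008.
The pretrial conference is held: Jun 4, 2008 + 30 days = Jul 4, 2008.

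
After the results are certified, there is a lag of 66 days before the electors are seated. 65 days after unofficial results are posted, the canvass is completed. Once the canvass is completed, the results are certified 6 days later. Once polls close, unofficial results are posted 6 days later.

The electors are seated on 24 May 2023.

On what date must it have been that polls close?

The electors are seated: May 24, 2023.
The results are certified: May 24, 2023 − 66 days = Mar 19, 2023.
The canvass is completed: Mar 19, 2023 − 6 days = Mar 13, 2023.
Unofficial results are posted: Mar 13, 2023 − 65 days = Jan 7, 2023.
Polls close: Jan 7, 2023 − 6 days = Jan 1, 2023.

1 January 2023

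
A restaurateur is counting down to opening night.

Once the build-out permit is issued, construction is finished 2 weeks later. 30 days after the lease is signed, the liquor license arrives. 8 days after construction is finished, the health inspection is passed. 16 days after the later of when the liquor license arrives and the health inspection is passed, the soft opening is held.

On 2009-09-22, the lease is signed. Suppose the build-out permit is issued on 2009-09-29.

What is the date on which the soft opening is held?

2009-11-07

The lease is signed: Sep 22, 2009.
The liquor license arrives: Sep 22, 2009 + 30 days = Oct 22, 2009.
The build-out permit is issued: Sep 29, 2009.
Construction is finished: Sep 29, 2009 + 2 weeks = Oct 13, 2009.
The health inspection is passed: Oct 13, 2009 + 8 days = Oct 21, 2009.
Both prerequisites met — the liquor license arrives (Oct 22, 2009), the health inspection is passed (Oct 21, 2009); the later is Oct 22, 2009.
The soft opening is held: Oct 22, 2009 + 16 days = Nov 7, 2009.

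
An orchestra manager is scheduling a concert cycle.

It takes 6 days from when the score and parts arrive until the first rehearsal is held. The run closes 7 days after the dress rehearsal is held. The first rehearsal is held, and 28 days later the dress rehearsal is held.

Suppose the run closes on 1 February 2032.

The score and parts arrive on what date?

22 December 2031

The run closes: Feb 1, 2032.
The dress rehearsal is held: Feb 1, 2032 − 7 days = Jan 25, 2032.
The first rehearsal is held: Jan 25, 2032 − 28 days = Dec 28, 2031.
The score and parts arrive: Dec 28, 2031 − 6 days = Dec 22, 2031.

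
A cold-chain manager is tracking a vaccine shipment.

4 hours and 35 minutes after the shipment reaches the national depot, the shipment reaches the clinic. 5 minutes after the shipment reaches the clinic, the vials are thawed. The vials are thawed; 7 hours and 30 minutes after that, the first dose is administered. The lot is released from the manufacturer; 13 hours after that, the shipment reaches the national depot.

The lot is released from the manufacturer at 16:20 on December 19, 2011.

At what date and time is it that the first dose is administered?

17:30 on December 20, 2011

The lot is released from the manufacturer: 16:20 Dec 19, 2011.
The shipment reaches the national depot: 16:20 Dec 19, 2011 + 13h = 05:20 Dec 20, 2011.
The shipment reaches the clinic: 05:20 Dec 20, 2011 + 4h35m = 09:55 Dec 20, 2011.
The vials are thawed: 09:55 Dec 20, 2011 + 5m = 10:00 Dec 20, 2011.
The first dose is administered: 10:00 Dec 20, 2011 + 7h30m = 17:30 Dec 20, 2011.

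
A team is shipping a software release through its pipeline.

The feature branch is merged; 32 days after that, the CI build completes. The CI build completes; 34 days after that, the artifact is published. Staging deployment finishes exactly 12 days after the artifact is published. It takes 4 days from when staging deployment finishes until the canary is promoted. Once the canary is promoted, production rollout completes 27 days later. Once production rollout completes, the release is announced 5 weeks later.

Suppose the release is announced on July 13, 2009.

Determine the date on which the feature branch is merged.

The release is announced: Jul 13, 2009.
Production rollout completes: Jul 13, 2009 − 5 weeks = Jun 8, 2009.
The canary is promoted: Jun 8, 2009 − 27 days = May 12, 2009.
Staging deployment finishes: May 12, 2009 − 4 days = May 8, 2009.
The artifact is published: May 8, 2009 − 12 days = Apr 26, 2009.
The CI build completes: Apr 26, 2009 − 34 days = Mar 23, 2009.
The feature branch is merged: Mar 23, 2009 − 32 days = Feb 19, 2009.

February 19, 2009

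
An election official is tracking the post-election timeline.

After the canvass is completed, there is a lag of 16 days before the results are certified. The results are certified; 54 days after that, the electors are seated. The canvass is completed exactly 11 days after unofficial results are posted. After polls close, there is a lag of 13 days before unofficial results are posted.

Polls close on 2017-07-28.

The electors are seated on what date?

2017-10-30

Polls close: Jul 28, 2017.
Unofficial results are posted: Jul 28, 2017 + 13 days = Aug 10, 2017.
The canvass is completed: Aug 10, 2017 + 11 days = Aug 21, 2017.
The results are certified: Aug 21, 2017 + 16 days = Sep 6, 2017.
The electors are seated: Sep 6, 2017 + 54 days = Oct 30, 2017.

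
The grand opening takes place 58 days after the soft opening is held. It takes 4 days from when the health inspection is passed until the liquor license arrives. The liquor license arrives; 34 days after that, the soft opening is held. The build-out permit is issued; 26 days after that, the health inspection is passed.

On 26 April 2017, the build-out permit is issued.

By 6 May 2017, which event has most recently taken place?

The build-out permit is issued: Apr 26, 2017.
The health inspection is passed: Apr 26, 2017 + 26 days = May 22, 2017.
The liquor license arrives: May 22, 2017 + 4 days = May 26, 2017.
The soft opening is held: May 26, 2017 + 34 days = Jun 29, 2017.
The grand opening takes place: Jun 29, 2017 + 58 days = Aug 26, 2017.
May 6, 2017 falls between when the build-out permit is issued (Apr 26, 2017) and when the health inspection is passed (May 22, 2017).

The build-out permit is issued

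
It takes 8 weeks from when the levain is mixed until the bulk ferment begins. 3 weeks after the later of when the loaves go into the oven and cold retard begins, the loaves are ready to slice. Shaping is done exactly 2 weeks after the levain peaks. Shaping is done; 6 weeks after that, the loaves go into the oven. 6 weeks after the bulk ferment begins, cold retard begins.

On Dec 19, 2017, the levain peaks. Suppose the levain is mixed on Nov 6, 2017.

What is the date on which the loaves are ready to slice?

Mar 6, 2018

The levain peaks: Dec 19, 2017.
Shaping is done: Dec 19, 2017 + 2 weeks = Jan 2, 2018.
The loaves go into the oven: Jan 2, 2018 + 6 weeks = Feb 13, 2018.
The levain is mixed: Nov 6, 2017.
The bulk ferment begins: Nov 6, 2017 + 8 weeks = Jan 1, 2018.
Cold retard begins: Jan 1, 2018 + 6 weeks = Feb 12, 2018.
Both prerequisites met — the loaves go into the oven (Feb 13, 2018), cold retard begins (Feb 12, 2018); the later is Feb 13, 2018.
The loaves are ready to slice: Feb 13, 2018 + 3 weeks = Mar 6, 2018.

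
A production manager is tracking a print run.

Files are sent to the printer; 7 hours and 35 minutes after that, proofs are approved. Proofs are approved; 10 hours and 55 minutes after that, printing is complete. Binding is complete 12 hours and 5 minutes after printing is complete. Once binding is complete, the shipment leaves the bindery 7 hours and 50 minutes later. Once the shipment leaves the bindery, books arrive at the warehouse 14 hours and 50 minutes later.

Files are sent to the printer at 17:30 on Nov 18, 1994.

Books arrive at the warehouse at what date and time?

Files are sent to the printer: 17:30 Nov 18, 1994.
Proofs are approved: 17:30 Nov 18, 1994 + 7h35m = 01:05 Nov 19, 1994.
Printing is complete: 01:05 Nov 19, 1994 + 10h55m = 12:00 Nov 19, 1994.
Binding is complete: 12:00 Nov 19, 1994 + 12h05m = 00:05 Nov 20, 1994.
The shipment leaves the bindery: 00:05 Nov 20, 1994 + 7h50m = 07:55 Nov 20, 1994.
Books arrive at the warehouse: 07:55 Nov 20, 1994 + 14h50m = 22:45 Nov 20, 1994.

22:45 on Nov 20, 1994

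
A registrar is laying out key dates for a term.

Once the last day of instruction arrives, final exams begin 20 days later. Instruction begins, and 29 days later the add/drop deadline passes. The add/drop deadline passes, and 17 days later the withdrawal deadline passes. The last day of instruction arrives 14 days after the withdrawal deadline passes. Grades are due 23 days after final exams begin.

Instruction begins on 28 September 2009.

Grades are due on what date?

Instruction begins: Sep 28, 2009.
The add/drop deadline passes: Sep 28, 2009 + 29 days = Oct 27, 2009.
The withdrawal deadline passes: Oct 27, 2009 + 17 days = Nov 13, 2009.
The last day of instruction arrives: Nov 13, 2009 + 14 days = Nov 27, 2009.
Final exams begin: Nov 27, 2009 + 20 days = Dec 17, 2009.
Grades are due: Dec 17, 2009 + 23 days = Jan 9, 2010.

9 January 2010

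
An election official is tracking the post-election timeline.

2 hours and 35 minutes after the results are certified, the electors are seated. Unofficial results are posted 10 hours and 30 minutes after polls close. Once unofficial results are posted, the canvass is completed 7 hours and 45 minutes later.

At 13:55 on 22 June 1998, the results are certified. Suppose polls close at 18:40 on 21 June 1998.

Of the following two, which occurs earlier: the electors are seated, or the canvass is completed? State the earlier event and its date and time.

The results are certified: 13:55 Jun 22, 1998.
The electors are seated: 13:55 Jun 22, 1998 + 2h35m = 16:30 Jun 22, 1998.
Polls close: 18:40 Jun 21, 1998.
Unofficial results are posted: 18:40 Jun 21, 1998 + 10h30m = 05:10 Jun 22, 1998.
The canvass is completed: 05:10 Jun 22, 1998 + 7h45m = 12:55 Jun 22, 1998.
Comparing: the electors are seated at 16:30 Jun 22, 1998 vs the canvass is completed at 12:55 Jun 22, 1998. Earlier: the canvass is completed.

The canvass is completed — 12:55 on 22 June 1998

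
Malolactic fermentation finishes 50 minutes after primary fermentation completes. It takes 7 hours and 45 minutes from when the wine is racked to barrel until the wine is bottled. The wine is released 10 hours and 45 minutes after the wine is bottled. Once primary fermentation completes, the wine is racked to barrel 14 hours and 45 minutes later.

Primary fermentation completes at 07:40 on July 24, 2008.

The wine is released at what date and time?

16:55 on July 25, 2008

Primary fermentation completes: 07:40 Jul 24, 2008.
The wine is racked to barrel: 07:40 Jul 24, 2008 + 14h45m = 22:25 Jul 24, 2008.
The wine is bottled: 22:25 Jul 24, 2008 + 7h45m = 06:10 Jul 25, 2008.
The wine is released: 06:10 Jul 25, 2008 + 10h45m = 16:55 Jul 25, 2008.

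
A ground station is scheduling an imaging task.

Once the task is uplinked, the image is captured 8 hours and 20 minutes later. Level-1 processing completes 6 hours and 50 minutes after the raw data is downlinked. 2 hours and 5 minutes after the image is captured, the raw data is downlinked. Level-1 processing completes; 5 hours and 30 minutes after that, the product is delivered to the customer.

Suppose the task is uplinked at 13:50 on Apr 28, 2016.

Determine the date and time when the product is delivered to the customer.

The task is uplinked: 13:50 Apr 28, 2016.
The image is captured: 13:50 Apr 28, 2016 + 8h20m = 22:10 Apr 28, 2016.
The raw data is downlinked: 22:10 Apr 28, 2016 + 2h05m = 00:15 Apr 29, 2016.
Level-1 processing completes: 00:15 Apr 29, 2016 + 6h50m = 07:05 Apr 29, 2016.
The product is delivered to the customer: 07:05 Apr 29, 2016 + 5h30m = 12:35 Apr 29, 2016.

12:35 on Apr 29, 2016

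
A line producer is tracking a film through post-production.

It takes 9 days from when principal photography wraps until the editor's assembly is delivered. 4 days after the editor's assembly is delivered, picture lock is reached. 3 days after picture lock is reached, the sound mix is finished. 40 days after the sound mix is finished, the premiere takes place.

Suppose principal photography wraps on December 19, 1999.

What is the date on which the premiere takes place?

February 13, 2000

Principal photography wraps: Dec 19, 1999.
The editor's assembly is delivered: Dec 19, 1999 + 9 days = Dec 28, 1999.
Picture lock is reached: Dec 28, 1999 + 4 days = Jan 1, 2000.
The sound mix is finished: Jan 1, 2000 + 3 days = Jan 4, 2000.
The premiere takes place: Jan 4, 2000 + 40 days = Feb 13, 2000.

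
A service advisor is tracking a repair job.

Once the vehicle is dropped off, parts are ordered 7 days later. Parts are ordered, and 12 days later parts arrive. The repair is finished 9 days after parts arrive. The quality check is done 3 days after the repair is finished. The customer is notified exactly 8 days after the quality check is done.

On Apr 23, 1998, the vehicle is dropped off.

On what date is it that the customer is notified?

Jun 1, 1998

The vehicle is dropped off: Apr 23, 1998.
Parts are ordered: Apr 23, 1998 + 7 days = Apr 30, 1998.
Parts arrive: Apr 30, 1998 + 12 days = May 12, 1998.
The repair is finished: May 12, 1998 + 9 days = May 21, 1998.
The quality check is done: May 21, 1998 + 3 days = May 24, 1998.
The customer is notified: May 24, 1998 + 8 days = Jun 1, 1998.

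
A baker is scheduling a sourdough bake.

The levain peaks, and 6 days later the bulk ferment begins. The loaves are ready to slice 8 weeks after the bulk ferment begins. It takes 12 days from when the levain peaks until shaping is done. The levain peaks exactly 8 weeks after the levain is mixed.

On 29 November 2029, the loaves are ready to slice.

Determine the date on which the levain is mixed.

3 August 2029

The loaves are ready to slice: Nov 29, 2029.
The bulk ferment begins: Nov 29, 2029 − 8 weeks = Oct 4, 2029.
The levain peaks: Oct 4, 2029 − 6 days = Sep 28, 2029.
The levain is mixed: Sep 28, 2029 − 8 weeks = Aug 3, 2029.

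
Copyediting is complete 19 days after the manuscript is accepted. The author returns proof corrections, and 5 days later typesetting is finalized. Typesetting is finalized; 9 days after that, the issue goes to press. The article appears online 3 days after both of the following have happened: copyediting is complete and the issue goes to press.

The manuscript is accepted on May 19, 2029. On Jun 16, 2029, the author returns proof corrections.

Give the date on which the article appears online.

The manuscript is accepted: May 19, 2029.
Copyediting is complete: May 19, 2029 + 19 days = Jun 7, 2029.
The author returns proof corrections: Jun 16, 2029.
Typesetting is finalized: Jun 16, 2029 + 5 days = Jun 21, 2029.
The issue goes to press: Jun 21, 2029 + 9 days = Jun 30, 2029.
Both prerequisites met — copyediting is complete (Jun 7, 2029), the issue goes to press (Jun 30, 2029); the later is Jun 30, 2029.
The article appears online: Jun 30, 2029 + 3 days = Jul 3, 2029.

Jul 3, 2029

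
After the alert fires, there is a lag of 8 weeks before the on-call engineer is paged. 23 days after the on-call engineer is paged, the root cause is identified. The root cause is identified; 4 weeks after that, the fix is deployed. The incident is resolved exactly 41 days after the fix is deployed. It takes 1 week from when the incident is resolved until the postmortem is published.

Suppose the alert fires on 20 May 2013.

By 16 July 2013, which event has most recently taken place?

The alert fires: May 20, 2013.
The on-call engineer is paged: May 20, 2013 + 8 weeks = Jul 15, 2013.
The root cause is identified: Jul 15, 2013 + 23 days = Aug 7, 2013.
The fix is deployed: Aug 7, 2013 + 4 weeks = Sep 4, 2013.
The incident is resolved: Sep 4, 2013 + 41 days = Oct 15, 2013.
The postmortem is published: Oct 15, 2013 + 1 week = Oct 22, 2013.
Jul 16, 2013 falls between when the on-call engineer is paged (Jul 15, 2013) and when the root cause is identified (Aug 7, 2013).

The on-call engineer is paged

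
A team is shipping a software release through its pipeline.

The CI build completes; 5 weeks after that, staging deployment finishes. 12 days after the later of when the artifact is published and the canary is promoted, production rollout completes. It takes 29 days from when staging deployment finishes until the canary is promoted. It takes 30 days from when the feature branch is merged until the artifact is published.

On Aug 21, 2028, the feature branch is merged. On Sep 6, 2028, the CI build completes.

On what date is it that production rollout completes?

The feature branch is merged: Aug 21, 2028.
The artifact is published: Aug 21, 2028 + 30 days = Sep 20, 2028.
The CI build completes: Sep 6, 2028.
Staging deployment finishes: Sep 6, 2028 + 5 weeks = Oct 11, 2028.
The canary is promoted: Oct 11, 2028 + 29 days = Nov 9, 2028.
Both prerequisites met — the artifact is published (Sep 20, 2028), the canary is promoted (Nov 9, 2028); the later is Nov 9, 2028.
Production rollout completes: Nov 9, 2028 + 12 days = Nov 21, 2028.

Nov 21, 2028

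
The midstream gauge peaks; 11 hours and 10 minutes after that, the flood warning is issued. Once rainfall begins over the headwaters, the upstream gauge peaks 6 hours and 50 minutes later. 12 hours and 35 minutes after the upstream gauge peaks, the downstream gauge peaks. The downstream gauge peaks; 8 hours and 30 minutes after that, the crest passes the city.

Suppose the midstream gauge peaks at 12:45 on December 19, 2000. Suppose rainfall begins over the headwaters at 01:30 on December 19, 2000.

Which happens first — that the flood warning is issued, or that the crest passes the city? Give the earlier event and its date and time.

The midstream gauge peaks: 12:45 Dec 19, 2000.
The flood warning is issued: 12:45 Dec 19, 2000 + 11h10m = 23:55 Dec 19, 2000.
Rainfall begins over the headwaters: 01:30 Dec 19, 2000.
The upstream gauge peaks: 01:30 Dec 19, 2000 + 6h50m = 08:20 Dec 19, 2000.
The downstream gauge peaks: 08:20 Dec 19, 2000 + 12h35m = 20:55 Dec 19, 2000.
The crest passes the city: 20:55 Dec 19, 2000 + 8h30m = 05:25 Dec 20, 2000.
Comparing: the flood warning is issued at 23:55 Dec 19, 2000 vs the crest passes the city at 05:25 Dec 20, 2000. Earlier: the flood warning is issued.

The flood warning is issued — 23:55 on December 19, 2000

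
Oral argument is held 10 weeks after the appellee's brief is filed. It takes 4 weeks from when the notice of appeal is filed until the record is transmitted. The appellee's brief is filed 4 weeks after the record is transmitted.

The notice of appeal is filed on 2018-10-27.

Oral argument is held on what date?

2019-03-02

The notice of appeal is filed: Oct 27, 2018.
The record is transmitted: Oct 27, 2018 + 4 weeks = Nov 24, 2018.
The appellee's brief is filed: Nov 24, 2018 + 4 weeks = Dec 22, 2018.
Oral argument is held: Dec 22, 2018 + 10 weeks = Mar 2, 2019.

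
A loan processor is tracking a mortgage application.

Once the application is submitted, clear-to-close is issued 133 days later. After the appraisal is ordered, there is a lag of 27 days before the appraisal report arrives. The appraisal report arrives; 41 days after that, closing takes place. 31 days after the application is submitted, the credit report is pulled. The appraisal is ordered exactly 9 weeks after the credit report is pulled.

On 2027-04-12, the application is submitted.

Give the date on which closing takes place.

The application is submitted: Apr 12, 2027.
The credit report is pulled: Apr 12, 2027 + 31 days = May 13, 2027.
The appraisal is ordered: May 13, 2027 + 9 weeks = Jul 15, 2027.
The appraisal report arrives: Jul 15, 2027 + 27 days = Aug 11, 2027.
Closing takes place: Aug 11, 2027 + 41 days = Sep 21, 2027.

2027-09-21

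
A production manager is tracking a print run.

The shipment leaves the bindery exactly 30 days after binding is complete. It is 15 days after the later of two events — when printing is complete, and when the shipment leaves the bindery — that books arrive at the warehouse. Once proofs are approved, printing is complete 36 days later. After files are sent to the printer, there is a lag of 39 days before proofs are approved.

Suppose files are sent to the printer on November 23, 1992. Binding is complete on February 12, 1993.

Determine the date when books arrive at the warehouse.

March 29, 1993

Files are sent to the printer: Nov 23, 1992.
Proofs are approved: Nov 23, 1992 + 39 days = Jan 1, 1993.
Printing is complete: Jan 1, 1993 + 36 days = Feb 6, 1993.
Binding is complete: Feb 12, 1993.
The shipment leaves the bindery: Feb 12, 1993 + 30 days = Mar 14, 1993.
Both prerequisites met — printing is complete (Feb 6, 1993), the shipment leaves the bindery (Mar 14, 1993); the later is Mar 14, 1993.
Books arrive at the warehouse: Mar 14, 1993 + 15 days = Mar 29, 1993.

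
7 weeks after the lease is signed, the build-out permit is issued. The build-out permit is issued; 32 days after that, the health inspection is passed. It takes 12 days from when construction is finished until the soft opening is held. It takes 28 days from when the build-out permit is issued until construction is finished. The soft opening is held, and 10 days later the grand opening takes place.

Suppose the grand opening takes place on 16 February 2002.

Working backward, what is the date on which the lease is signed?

The grand opening takes place: Feb 16, 2002.
The soft opening is held: Feb 16, 2002 − 10 days = Feb 6, 2002.
Construction is finished: Feb 6, 2002 − 12 days = Jan 25, 2002.
The build-out permit is issued: Jan 25, 2002 − 28 days = Dec 28, 2001.
The lease is signed: Dec 28, 2001 − 7 weeks = Nov 9, 2001.

9 November 2001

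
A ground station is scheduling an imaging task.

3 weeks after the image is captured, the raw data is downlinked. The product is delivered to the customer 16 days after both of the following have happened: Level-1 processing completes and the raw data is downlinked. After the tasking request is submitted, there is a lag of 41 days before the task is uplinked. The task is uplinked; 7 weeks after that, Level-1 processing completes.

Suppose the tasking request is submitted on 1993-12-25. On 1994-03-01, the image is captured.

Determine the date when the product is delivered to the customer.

1994-04-10

The tasking request is submitted: Dec 25, 1993.
The task is uplinked: Dec 25, 1993 + 41 days = Feb 4, 1994.
Level-1 processing completes: Feb 4, 1994 + 7 weeks = Mar 25, 1994.
The image is captured: Mar 1, 1994.
The raw data is downlinked: Mar 1, 1994 + 3 weeks = Mar 22, 1994.
Both prerequisites met — Level-1 processing completes (Mar 25, 1994), the raw data is downlinked (Mar 22, 1994); the later is Mar 25, 1994.
The product is delivered to the customer: Mar 25, 1994 + 16 days = Apr 10, 1994.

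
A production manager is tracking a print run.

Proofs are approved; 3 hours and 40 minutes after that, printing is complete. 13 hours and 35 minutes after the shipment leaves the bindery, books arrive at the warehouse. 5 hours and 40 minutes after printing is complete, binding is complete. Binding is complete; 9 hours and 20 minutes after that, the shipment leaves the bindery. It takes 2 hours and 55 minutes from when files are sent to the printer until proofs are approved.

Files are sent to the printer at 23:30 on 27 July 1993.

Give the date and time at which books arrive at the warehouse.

Files are sent to the printer: 23:30 Jul 27, 1993.
Proofs are approved: 23:30 Jul 27, 1993 + 2h55m = 02:25 Jul 28, 1993.
Printing is complete: 02:25 Jul 28, 1993 + 3h40m = 06:05 Jul 28, 1993.
Binding is complete: 06:05 Jul 28, 1993 + 5h40m = 11:45 Jul 28, 1993.
The shipment leaves the bindery: 11:45 Jul 28, 1993 + 9h20m = 21:05 Jul 28, 1993.
Books arrive at the warehouse: 21:05 Jul 28, 1993 + 13h35m = 10:40 Jul 29, 1993.

10:40 on 29 July 1993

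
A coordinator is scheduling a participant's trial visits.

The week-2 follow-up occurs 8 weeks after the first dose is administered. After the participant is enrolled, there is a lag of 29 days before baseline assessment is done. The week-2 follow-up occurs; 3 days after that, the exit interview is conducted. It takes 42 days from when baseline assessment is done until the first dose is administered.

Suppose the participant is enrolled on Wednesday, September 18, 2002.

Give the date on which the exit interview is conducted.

The participant is enrolled: Sep 18, 2002.
Baseline assessment is done: Sep 18, 2002 + 29 days = Oct 17, 2002.
The first dose is administered: Oct 17, 2002 + 42 days = Nov 28, 2002.
The week-2 follow-up occurs: Nov 28, 2002 + 8 weeks = Jan 23, 2003.
The exit interview is conducted: Jan 23, 2003 + 3 days = Jan 26, 2003.

Sunday, January 26, 2003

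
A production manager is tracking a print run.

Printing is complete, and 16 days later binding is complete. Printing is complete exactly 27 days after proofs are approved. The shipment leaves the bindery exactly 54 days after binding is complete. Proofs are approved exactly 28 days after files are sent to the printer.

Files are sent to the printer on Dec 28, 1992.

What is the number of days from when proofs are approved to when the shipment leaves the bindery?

Causal path: proofs are approved → printing is complete → binding is complete → the shipment leaves the bindery.
Total delay along the path: 27 + 16 + 54 = 97 days.

97 days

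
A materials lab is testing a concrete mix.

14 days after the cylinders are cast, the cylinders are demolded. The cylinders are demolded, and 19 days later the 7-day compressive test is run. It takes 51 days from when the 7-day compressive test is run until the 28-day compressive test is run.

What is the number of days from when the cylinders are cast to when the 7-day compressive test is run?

Causal path: the cylinders are cast → the cylinders are demolded → the 7-day compressive test is run.
Total delay along the path: 14 + 19 = 33 days.

33 days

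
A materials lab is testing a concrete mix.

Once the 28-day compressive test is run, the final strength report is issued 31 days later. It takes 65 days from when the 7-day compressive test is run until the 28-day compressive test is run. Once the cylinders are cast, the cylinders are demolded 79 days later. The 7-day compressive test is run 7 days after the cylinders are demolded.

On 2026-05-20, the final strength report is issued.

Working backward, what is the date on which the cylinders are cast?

2025-11-19

The final strength report is issued: May 20, 2026.
The 28-day compressive test is run: May 20, 2026 − 31 days = Apr 19, 2026.
The 7-day compressive test is run: Apr 19, 2026 − 65 days = Feb 13, 2026.
The cylinders are demolded: Feb 13, 2026 − 7 days = Feb 6, 2026.
The cylinders are cast: Feb 6, 2026 − 79 days = Nov 19, 2025.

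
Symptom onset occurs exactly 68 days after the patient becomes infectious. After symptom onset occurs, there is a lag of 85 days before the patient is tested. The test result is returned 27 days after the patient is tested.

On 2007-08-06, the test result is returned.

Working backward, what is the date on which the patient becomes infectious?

The test result is returned: Aug 6, 2007.
The patient is tested: Aug 6, 2007 − 27 days = Jul 10, 2007.
Symptom onset occurs: Jul 10, 2007 − 85 days = Apr 16, 2007.
The patient becomes infectious: Apr 16, 2007 − 68 days = Feb 7, 2007.

2007-02-07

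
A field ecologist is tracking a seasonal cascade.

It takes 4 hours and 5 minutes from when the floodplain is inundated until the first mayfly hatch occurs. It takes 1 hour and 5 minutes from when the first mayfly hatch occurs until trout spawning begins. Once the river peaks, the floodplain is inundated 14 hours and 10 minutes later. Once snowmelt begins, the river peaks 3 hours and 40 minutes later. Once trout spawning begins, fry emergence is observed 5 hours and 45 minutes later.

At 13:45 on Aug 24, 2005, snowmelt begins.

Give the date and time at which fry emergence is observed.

Snowmelt begins: 13:45 Aug 24, 2005.
The river peaks: 13:45 Aug 24, 2005 + 3h40m = 17:25 Aug 24, 2005.
The floodplain is inundated: 17:25 Aug 24, 2005 + 14h10m = 07:35 Aug 25, 2005.
The first mayfly hatch occurs: 07:35 Aug 25, 2005 + 4h05m = 11:40 Aug 25, 2005.
Trout spawning begins: 11:40 Aug 25, 2005 + 1h05m = 12:45 Aug 25, 2005.
Fry emergence is observed: 12:45 Aug 25, 2005 + 5h45m = 18:30 Aug 25, 2005.

18:30 on Aug 25, 2005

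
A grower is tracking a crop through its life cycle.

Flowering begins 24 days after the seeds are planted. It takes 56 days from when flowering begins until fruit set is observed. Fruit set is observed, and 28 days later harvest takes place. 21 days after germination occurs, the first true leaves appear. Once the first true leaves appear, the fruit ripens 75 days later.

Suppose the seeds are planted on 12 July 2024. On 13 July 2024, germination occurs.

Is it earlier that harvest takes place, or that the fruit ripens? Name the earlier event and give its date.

The seeds are planted: Jul 12, 2024.
Flowering begins: Jul 12, 2024 + 24 days = Aug 5, 2024.
Fruit set is observed: Aug 5, 2024 + 56 days = Sep 30, 2024.
Harvest takes place: Sep 30, 2024 + 28 days = Oct 28, 2024.
Germination occurs: Jul 13, 2024.
The first true leaves appear: Jul 13, 2024 + 21 days = Aug 3, 2024.
The fruit ripens: Aug 3, 2024 + 75 days = Oct 17, 2024.
Comparing: harvest takes place on Oct 28, 2024 vs the fruit ripens on Oct 17, 2024. Earlier: the fruit ripens.

The fruit ripens — 17 October 2024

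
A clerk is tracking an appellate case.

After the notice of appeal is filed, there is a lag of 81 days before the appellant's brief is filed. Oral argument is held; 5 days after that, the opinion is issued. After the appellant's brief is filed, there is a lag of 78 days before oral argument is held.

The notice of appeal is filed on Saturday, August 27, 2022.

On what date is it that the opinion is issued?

Tuesday, February 7, 2023

The notice of appeal is filed: Aug 27, 2022.
The appellant's brief is filed: Aug 27, 2022 + 81 days = Nov 16, 2022.
Oral argument is held: Nov 16, 2022 + 78 days = Feb 2, 2023.
The opinion is issued: Feb 2, 2023 + 5 days = Feb 7, 2023.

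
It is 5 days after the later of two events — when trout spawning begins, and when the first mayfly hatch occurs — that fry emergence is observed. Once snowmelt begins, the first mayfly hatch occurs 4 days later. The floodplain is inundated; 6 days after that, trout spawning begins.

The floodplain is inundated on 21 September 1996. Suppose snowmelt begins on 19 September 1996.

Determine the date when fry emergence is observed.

The floodplain is inundated: Sep 21, 1996.
Trout spawning begins: Sep 21, 1996 + 6 days = Sep 27, 1996.
Snowmelt begins: Sep 19, 1996.
The first mayfly hatch occurs: Sep 19, 1996 + 4 days = Sep 23, 1996.
Both prerequisites met — trout spawning begins (Sep 27, 1996), the first mayfly hatch occurs (Sep 23, 1996); the later is Sep 27, 1996.
Fry emergence is observed: Sep 27, 1996 + 5 days = Oct 2, 1996.

2 October 1996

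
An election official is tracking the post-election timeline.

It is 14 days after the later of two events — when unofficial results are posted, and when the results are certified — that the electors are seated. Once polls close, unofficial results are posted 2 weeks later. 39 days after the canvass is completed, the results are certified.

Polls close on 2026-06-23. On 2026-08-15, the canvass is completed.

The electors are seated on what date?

2026-10-07

Polls close: Jun 23, 2026.
Unofficial results are posted: Jun 23, 2026 + 2 weeks = Jul 7, 2026.
The canvass is completed: Aug 15, 2026.
The results are certified: Aug 15, 2026 + 39 days = Sep 23, 2026.
Both prerequisites met — unofficial results are posted (Jul 7, 2026), the results are certified (Sep 23, 2026); the later is Sep 23, 2026.
The electors are seated: Sep 23, 2026 + 14 days = Oct 7, 2026.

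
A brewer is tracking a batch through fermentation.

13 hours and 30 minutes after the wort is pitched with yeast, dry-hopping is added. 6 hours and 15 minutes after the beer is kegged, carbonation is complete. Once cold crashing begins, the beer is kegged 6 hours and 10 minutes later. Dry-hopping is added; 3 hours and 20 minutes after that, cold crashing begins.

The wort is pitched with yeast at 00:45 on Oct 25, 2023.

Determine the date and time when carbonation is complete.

06:00 on Oct 26, 2023

The wort is pitched with yeast: 00:45 Oct 25, 2023.
Dry-hopping is added: 00:45 Oct 25, 2023 + 13h30m = 14:15 Oct 25, 2023.
Cold crashing begins: 14:15 Oct 25, 2023 + 3h20m = 17:35 Oct 25, 2023.
The beer is kegged: 17:35 Oct 25, 2023 + 6h10m = 23:45 Oct 25, 2023.
Carbonation is complete: 23:45 Oct 25, 2023 + 6h15m = 06:00 Oct 26, 2023.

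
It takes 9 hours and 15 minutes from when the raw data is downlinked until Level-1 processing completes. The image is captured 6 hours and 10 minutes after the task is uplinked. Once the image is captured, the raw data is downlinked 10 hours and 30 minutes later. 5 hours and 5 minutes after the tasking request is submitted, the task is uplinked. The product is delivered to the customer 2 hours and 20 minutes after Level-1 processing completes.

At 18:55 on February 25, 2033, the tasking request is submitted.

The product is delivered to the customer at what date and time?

04:15 on February 27, 2033

The tasking request is submitted: 18:55 Feb 25, 2033.
The task is uplinked: 18:55 Feb 25, 2033 + 5h05m = 00:00 Feb 26, 2033.
The image is captured: 00:00 Feb 26, 2033 + 6h10m = 06:10 Feb 26, 2033.
The raw data is downlinked: 06:10 Feb 26, 2033 + 10h30m = 16:40 Feb 26, 2033.
Level-1 processing completes: 16:40 Feb 26, 2033 + 9h15m = 01:55 Feb 27, 2033.
The product is delivered to the customer: 01:55 Feb 27, 2033 + 2h20m = 04:15 Feb 27, 2033.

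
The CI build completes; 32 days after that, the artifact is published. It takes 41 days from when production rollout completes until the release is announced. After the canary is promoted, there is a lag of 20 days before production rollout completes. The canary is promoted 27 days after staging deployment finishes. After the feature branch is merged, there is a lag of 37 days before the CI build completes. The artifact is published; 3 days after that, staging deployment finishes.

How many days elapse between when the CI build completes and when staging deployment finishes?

Causal path: the CI build completes → the artifact is published → staging deployment finishes.
Total delay along the path: 32 + 3 = 35 days.

35 days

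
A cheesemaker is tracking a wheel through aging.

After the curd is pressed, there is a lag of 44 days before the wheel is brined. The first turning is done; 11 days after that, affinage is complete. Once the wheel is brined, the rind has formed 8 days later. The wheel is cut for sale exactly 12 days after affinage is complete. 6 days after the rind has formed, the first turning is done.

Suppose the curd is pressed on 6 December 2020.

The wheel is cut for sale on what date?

The curd is pressed: Dec 6, 2020.
The wheel is brined: Dec 6, 2020 + 44 days = Jan 19, 2021.
The rind has formed: Jan 19, 2021 + 8 days = Jan 27, 2021.
The first turning is done: Jan 27, 2021 + 6 days = Feb 2, 2021.
Affinage is complete: Feb 2, 2021 + 11 days = Feb 13, 2021.
The wheel is cut for sale: Feb 13, 2021 + 12 days = Feb 25, 2021.

25 February 2021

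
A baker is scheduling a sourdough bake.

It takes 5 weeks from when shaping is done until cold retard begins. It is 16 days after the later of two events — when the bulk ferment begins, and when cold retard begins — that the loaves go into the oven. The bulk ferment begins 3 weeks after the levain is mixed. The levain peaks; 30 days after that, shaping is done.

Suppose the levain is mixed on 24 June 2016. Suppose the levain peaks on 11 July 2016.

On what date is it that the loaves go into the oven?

30 September 2016

The levain is mixed: Jun 24, 2016.
The bulk ferment begins: Jun 24, 2016 + 3 weeks = Jul 15, 2016.
The levain peaks: Jul 11, 2016.
Shaping is done: Jul 11, 2016 + 30 days = Aug 10, 2016.
Cold retard begins: Aug 10, 2016 + 5 weeks = Sep 14, 2016.
Both prerequisites met — the bulk ferment begins (Jul 15, 2016), cold retard begins (Sep 14, 2016); the later is Sep 14, 2016.
The loaves go into the oven: Sep 14, 2016 + 16 days = Sep 30, 2016.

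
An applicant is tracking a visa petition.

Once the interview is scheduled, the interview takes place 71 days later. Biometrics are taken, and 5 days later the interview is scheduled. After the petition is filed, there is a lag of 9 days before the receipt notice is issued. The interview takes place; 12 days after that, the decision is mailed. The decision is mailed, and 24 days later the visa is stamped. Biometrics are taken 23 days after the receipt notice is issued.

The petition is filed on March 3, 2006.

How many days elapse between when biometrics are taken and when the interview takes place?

76 days

Causal path: biometrics are taken → the interview is scheduled → the interview takes place.
Total delay along the path: 5 + 71 = 76 days.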